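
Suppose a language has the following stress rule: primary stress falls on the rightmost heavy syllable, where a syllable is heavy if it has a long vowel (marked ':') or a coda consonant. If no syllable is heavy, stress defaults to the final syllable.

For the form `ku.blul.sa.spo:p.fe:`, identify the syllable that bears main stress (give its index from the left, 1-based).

Weights: 1 ku L, 2 blul H, 3 sa L, 4 spo:p H, 5 fe: H.
Heavy syllables in the domain: 2, 4, 5. The rightmost is syllable 5 (fe:).
Primary stress: syllable 5 → ku.blul.sa.spo:p.ˈfe:.

5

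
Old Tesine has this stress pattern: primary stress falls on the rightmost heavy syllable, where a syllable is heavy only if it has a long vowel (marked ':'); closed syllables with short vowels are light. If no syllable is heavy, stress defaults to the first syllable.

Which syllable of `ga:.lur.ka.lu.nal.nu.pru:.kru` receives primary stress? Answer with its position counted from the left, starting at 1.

7

Weights: 1 ga: H, 2 lur L, 3 ka L, 4 lu L, 5 nal L, 6 nu L, 7 pru: H, 8 kru L.
Heavy syllables in the domain: 1, 7. The rightmost is syllable 7 (pru:).
Primary stress: syllable 7 → ga:.lur.ka.lu.nal.nu.ˈpru:.kru.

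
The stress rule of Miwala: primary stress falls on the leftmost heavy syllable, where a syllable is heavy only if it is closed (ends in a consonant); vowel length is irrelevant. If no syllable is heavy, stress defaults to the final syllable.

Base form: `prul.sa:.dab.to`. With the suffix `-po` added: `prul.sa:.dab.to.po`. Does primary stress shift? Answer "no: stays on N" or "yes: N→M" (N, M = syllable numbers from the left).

Base `prul.sa:.dab.to` (4 syllables):
  Weights: 1 prul H, 2 sa: L, 3 dab H, 4 to L.
  Heavy syllables in the domain: 1, 3. The leftmost is syllable 1 (prul).
  → primary stress on syllable 1.
Suffixed `prul.sa:.dab.to.po` (5 syllables):
  Weights: 1 prul H, 2 sa: L, 3 dab H, 4 to L, 5 po L.
  Heavy syllables in the domain: 1, 3. The leftmost is syllable 1 (prul).
  → primary stress on syllable 1.

no: stays on 1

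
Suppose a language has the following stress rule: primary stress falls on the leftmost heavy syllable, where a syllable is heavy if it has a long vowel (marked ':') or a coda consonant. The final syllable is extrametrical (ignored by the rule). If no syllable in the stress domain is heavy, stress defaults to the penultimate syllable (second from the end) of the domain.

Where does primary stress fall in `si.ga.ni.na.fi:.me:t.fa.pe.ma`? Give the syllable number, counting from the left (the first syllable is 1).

5

The final syllable (9, ma) is extrametrical; the stress domain is syllables 1–8.
Weights: 1 si L, 2 ga L, 3 ni L, 4 na L, 5 fi: H, 6 me:t H, 7 fa L, 8 pe L.
Heavy syllables in the domain: 5, 6. The leftmost is syllable 5 (fi:).
Primary stress: syllable 5 → si.ga.ni.na.ˈfi:.me:t.fa.pe.ma.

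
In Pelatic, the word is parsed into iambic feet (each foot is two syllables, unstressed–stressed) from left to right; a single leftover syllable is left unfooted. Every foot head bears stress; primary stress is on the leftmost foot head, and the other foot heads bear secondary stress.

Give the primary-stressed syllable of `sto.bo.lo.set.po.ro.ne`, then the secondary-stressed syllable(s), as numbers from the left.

Parse left to right into iambic (σˈσ) feet: (sto.ˈbo) (lo.ˈset) (po.ˈro) ne. Syllable 7 is left unfooted.
Foot heads (stressed positions): 2, 4, 6.
End Rule Leftmost: primary stress on the leftmost head = syllable 2.
Secondary stress on 4, 6: sto.ˈbo.lo.ˌset.po.ˌro.ne.

primary 2, secondary 4, 6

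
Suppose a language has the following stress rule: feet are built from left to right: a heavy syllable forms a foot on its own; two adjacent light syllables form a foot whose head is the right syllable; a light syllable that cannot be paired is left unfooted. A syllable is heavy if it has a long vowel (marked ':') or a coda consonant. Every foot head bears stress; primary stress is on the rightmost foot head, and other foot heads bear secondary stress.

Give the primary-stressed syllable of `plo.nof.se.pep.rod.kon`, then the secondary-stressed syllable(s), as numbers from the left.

primary 6, secondary 2, 4, 5

Weights: 1 plo L, 2 nof H, 3 se L, 4 pep H, 5 rod H, 6 kon H.
Parse left to right (heavy = foot alone; LL = one foot; stranded L unfooted): plo (ˈnof) se (ˈpep) (ˈrod) (ˈkon).
Foot heads: 2, 4, 5, 6.
Primary stress on the rightmost head = syllable 6.
Secondary stress on 2, 4, 5: plo.ˌnof.se.ˌpep.ˌrod.ˈkon.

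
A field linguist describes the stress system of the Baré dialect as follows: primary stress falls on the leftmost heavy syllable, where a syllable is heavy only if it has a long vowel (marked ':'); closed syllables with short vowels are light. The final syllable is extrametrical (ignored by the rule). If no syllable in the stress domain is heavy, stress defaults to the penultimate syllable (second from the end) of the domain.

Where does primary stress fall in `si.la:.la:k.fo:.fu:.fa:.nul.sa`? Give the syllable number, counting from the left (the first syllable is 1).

2

The final syllable (8, sa) is extrametrical; the stress domain is syllables 1–7.
Weights: 1 si L, 2 la: H, 3 la:k H, 4 fo: H, 5 fu: H, 6 fa: H, 7 nul L.
Heavy syllables in the domain: 2, 3, 4, 5, 6. The leftmost is syllable 2 (la:).
Primary stress: syllable 2 → si.ˈla:.la:k.fo:.fu:.fa:.nul.sa.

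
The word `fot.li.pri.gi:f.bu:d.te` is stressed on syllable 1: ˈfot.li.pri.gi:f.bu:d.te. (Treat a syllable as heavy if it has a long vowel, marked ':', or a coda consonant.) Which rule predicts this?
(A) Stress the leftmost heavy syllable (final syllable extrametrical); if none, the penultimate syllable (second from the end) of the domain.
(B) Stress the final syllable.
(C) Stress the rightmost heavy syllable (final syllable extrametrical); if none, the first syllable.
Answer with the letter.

A

Rule A → syllable 1 ✓.
Rule B → syllable 6 (observed: 1).
Rule C → syllable 5 (observed: 1).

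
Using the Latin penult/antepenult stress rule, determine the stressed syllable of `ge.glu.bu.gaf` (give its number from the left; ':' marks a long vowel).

Classical Latin: stress the penult if heavy (long vowel or closed), else the antepenult.
Weights: 2 glu L, 3 bu L, 4 gaf H.
The penult (syllable 3, bu) is light, so stress falls on the antepenult (syllable 2, glu).
Stress on syllable 2: ge.ˈglu.bu.gaf.

2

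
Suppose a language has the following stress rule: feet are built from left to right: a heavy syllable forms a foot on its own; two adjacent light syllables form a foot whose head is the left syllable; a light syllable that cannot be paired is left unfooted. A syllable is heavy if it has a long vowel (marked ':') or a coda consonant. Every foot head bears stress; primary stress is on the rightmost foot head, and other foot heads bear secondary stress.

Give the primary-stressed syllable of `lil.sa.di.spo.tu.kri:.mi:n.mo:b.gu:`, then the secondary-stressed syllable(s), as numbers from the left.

Weights: 1 lil H, 2 sa L, 3 di L, 4 spo L, 5 tu L, 6 kri: H, 7 mi:n H, 8 mo:b H, 9 gu: H.
Parse left to right (heavy = foot alone; LL = one foot; stranded L unfooted): (ˈlil) (ˈsa.di) (ˈspo.tu) (ˈkri:) (ˈmi:n) (ˈmo:b) (ˈgu:).
Foot heads: 1, 2, 4, 6, 7, 8, 9.
Primary stress on the rightmost head = syllable 9.
Secondary stress on 1, 2, 4, 6, 7, 8: ˌlil.ˌsa.di.ˌspo.tu.ˌkri:.ˌmi:n.ˌmo:b.ˈgu:.

primary 9, secondary 1, 2, 4, 6, 7, 8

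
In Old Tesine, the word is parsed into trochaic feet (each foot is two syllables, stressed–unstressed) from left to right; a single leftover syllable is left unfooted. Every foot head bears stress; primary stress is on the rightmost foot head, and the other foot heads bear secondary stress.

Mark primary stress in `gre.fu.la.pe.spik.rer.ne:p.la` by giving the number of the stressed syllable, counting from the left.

Parse left to right into trochaic (ˈσσ) feet: (ˈgre.fu) (ˈla.pe) (ˈspik.rer) (ˈne:p.la).
Foot heads (stressed positions): 1, 3, 5, 7.
End Rule Rightmost: primary stress on the rightmost head = syllable 7.
Primary stress: syllable 7 → gre.fu.la.pe.spik.rer.ˈne:p.la.

7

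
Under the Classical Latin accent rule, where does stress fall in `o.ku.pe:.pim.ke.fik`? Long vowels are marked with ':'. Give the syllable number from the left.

4

Classical Latin: stress the penult if heavy (long vowel or closed), else the antepenult.
Weights: 4 pim H, 5 ke L, 6 fik H.
The penult (syllable 5, ke) is light, so stress falls on the antepenult (syllable 4, pim).
Stress on syllable 4: o.ku.pe:.ˈpim.ke.fik.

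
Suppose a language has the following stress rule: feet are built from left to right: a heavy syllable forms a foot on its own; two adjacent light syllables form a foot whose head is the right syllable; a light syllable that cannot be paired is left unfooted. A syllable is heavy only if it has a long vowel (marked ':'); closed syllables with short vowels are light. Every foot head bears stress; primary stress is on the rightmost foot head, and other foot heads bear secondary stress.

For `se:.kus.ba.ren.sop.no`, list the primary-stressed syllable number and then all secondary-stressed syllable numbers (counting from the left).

primary 5, secondary 1, 3

Weights: 1 se: H, 2 kus L, 3 ba L, 4 ren L, 5 sop L, 6 no L.
Parse left to right (heavy = foot alone; LL = one foot; stranded L unfooted): (ˈse:) (kus.ˈba) (ren.ˈsop) no.
Foot heads: 1, 3, 5.
Primary stress on the rightmost head = syllable 5.
Secondary stress on 1, 3: ˌse:.kus.ˌba.ren.ˈsop.no.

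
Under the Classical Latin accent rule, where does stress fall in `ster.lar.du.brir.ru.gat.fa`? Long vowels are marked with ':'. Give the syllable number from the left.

Classical Latin: stress the penult if heavy (long vowel or closed), else the antepenult.
Weights: 5 ru L, 6 gat H, 7 fa L.
The penult (syllable 6, gat) is heavy, so it takes stress.
Stress on syllable 6: ster.lar.du.brir.ru.ˈgat.fa.

6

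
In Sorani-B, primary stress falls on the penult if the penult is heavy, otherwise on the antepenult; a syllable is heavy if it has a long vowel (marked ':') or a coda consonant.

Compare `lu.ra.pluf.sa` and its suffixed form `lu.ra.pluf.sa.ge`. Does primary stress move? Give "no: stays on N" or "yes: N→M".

no: stays on 3

Base `lu.ra.pluf.sa` (4 syllables):
  Weights: 2 ra L, 3 pluf H, 4 sa L.
  The penult (syllable 3, pluf) is heavy, so it takes stress.
  → primary stress on syllable 3.
Suffixed `lu.ra.pluf.sa.ge` (5 syllables):
  Weights: 3 pluf H, 4 sa L, 5 ge L.
  The penult (syllable 4, sa) is light, so stress falls on the antepenult (syllable 3, pluf).
  → primary stress on syllable 3.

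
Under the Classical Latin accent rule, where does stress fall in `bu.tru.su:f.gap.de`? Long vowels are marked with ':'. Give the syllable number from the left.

4

Classical Latin: stress the penult if heavy (long vowel or closed), else the antepenult.
Weights: 3 su:f H, 4 gap H, 5 de L.
The penult (syllable 4, gap) is heavy, so it takes stress.
Stress on syllable 4: bu.tru.su:f.ˈgap.de.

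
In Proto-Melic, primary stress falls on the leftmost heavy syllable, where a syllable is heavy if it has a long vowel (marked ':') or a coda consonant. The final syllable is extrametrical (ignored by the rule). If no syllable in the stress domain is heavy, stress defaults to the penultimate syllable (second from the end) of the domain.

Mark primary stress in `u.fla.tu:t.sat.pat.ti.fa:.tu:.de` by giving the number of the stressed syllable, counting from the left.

The final syllable (9, de) is extrametrical; the stress domain is syllables 1–8.
Weights: 1 u L, 2 fla L, 3 tu:t H, 4 sat H, 5 pat H, 6 ti L, 7 fa: H, 8 tu: H.
Heavy syllables in the domain: 3, 4, 5, 7, 8. The leftmost is syllable 3 (tu:t).
Primary stress: syllable 3 → u.fla.ˈtu:t.sat.pat.ti.fa:.tu:.de.

3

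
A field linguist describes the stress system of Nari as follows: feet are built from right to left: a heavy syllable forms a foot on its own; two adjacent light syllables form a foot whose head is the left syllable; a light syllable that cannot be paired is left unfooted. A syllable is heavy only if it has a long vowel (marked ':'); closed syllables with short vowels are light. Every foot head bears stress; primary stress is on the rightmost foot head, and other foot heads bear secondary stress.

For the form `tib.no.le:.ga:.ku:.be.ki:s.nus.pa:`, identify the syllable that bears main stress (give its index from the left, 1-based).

9

Weights: 1 tib L, 2 no L, 3 le: H, 4 ga: H, 5 ku: H, 6 be L, 7 ki:s H, 8 nus L, 9 pa: H.
Parse right to left (heavy = foot alone; LL = one foot; stranded L unfooted): (ˈtib.no) (ˈle:) (ˈga:) (ˈku:) be (ˈki:s) nus (ˈpa:).
Foot heads: 1, 3, 4, 5, 7, 9.
Primary stress on the rightmost head = syllable 9.
Primary stress: syllable 9 → tib.no.le:.ga:.ku:.be.ki:s.nus.ˈpa:.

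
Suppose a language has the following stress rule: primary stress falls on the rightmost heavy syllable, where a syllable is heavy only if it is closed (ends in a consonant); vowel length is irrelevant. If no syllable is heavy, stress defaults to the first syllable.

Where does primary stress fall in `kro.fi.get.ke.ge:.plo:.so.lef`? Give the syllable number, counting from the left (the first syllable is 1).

8

Weights: 1 kro L, 2 fi L, 3 get H, 4 ke L, 5 ge: L, 6 plo: L, 7 so L, 8 lef H.
Heavy syllables in the domain: 3, 8. The rightmost is syllable 8 (lef).
Primary stress: syllable 8 → kro.fi.get.ke.ge:.plo:.so.ˈlef.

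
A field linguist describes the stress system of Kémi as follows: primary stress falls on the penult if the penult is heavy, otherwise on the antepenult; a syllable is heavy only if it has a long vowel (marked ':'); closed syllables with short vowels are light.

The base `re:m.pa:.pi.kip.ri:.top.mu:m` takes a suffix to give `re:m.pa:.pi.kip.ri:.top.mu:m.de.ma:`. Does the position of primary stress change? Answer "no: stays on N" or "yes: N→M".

yes: 5→7

Base `re:m.pa:.pi.kip.ri:.top.mu:m` (7 syllables):
  Weights: 5 ri: H, 6 top L, 7 mu:m H.
  The penult (syllable 6, top) is light, so stress falls on the antepenult (syllable 5, ri:).
  → primary stress on syllable 5.
Suffixed `re:m.pa:.pi.kip.ri:.top.mu:m.de.ma:` (9 syllables):
  Weights: 7 mu:m H, 8 de L, 9 ma: H.
  The penult (syllable 8, de) is light, so stress falls on the antepenult (syllable 7, mu:m).
  → primary stress on syllable 7.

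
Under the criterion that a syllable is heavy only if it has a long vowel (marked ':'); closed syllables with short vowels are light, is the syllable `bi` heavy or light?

light

`bi`: short vowel, open (no coda). Short vowel → light.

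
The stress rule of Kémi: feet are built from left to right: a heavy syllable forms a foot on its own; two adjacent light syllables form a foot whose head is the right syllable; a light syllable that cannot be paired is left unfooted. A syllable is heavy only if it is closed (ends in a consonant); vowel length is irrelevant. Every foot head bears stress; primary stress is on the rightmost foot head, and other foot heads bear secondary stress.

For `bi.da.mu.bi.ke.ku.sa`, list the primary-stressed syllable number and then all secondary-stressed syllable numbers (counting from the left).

Weights: 1 bi L, 2 da L, 3 mu L, 4 bi L, 5 ke L, 6 ku L, 7 sa L.
Parse left to right (heavy = foot alone; LL = one foot; stranded L unfooted): (bi.ˈda) (mu.ˈbi) (ke.ˈku) sa.
Foot heads: 2, 4, 6.
Primary stress on the rightmost head = syllable 6.
Secondary stress on 2, 4: bi.ˌda.mu.ˌbi.ke.ˈku.sa.

primary 6, secondary 2, 4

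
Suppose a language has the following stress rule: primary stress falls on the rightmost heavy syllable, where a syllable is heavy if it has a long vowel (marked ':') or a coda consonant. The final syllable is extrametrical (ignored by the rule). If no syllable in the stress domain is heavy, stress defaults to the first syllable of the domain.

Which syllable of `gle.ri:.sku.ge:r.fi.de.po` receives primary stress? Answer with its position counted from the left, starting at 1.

The final syllable (7, po) is extrametrical; the stress domain is syllables 1–6.
Weights: 1 gle L, 2 ri: H, 3 sku L, 4 ge:r H, 5 fi L, 6 de L.
Heavy syllables in the domain: 2, 4. The rightmost is syllable 4 (ge:r).
Primary stress: syllable 4 → gle.ri:.sku.ˈge:r.fi.de.po.

4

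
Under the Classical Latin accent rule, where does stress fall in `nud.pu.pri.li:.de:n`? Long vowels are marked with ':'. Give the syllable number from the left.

Classical Latin: stress the penult if heavy (long vowel or closed), else the antepenult.
Weights: 3 pri L, 4 li: H, 5 de:n H.
The penult (syllable 4, li:) is heavy, so it takes stress.
Stress on syllable 4: nud.pu.pri.ˈli:.de:n.

4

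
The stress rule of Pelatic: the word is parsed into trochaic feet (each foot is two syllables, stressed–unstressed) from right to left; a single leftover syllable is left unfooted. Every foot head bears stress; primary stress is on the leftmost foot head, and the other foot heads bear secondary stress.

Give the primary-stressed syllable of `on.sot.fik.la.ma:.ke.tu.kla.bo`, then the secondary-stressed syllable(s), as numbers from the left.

Parse right to left into trochaic (ˈσσ) feet: on (ˈsot.fik) (ˈla.ma:) (ˈke.tu) (ˈkla.bo). Syllable 1 is left unfooted.
Foot heads (stressed positions): 2, 4, 6, 8.
End Rule Leftmost: primary stress on the leftmost head = syllable 2.
Secondary stress on 4, 6, 8: on.ˈsot.fik.ˌla.ma:.ˌke.tu.ˌkla.bo.

primary 2, secondary 4, 6, 8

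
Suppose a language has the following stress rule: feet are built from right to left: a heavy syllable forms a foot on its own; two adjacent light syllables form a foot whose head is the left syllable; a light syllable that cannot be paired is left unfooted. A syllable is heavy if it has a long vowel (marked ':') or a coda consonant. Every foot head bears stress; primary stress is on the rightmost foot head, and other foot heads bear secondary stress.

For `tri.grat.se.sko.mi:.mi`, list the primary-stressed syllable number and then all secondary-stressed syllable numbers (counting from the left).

primary 5, secondary 2, 3

Weights: 1 tri L, 2 grat H, 3 se L, 4 sko L, 5 mi: H, 6 mi L.
Parse right to left (heavy = foot alone; LL = one foot; stranded L unfooted): tri (ˈgrat) (ˈse.sko) (ˈmi:) mi.
Foot heads: 2, 3, 5.
Primary stress on the rightmost head = syllable 5.
Secondary stress on 2, 3: tri.ˌgrat.ˌse.sko.ˈmi:.mi.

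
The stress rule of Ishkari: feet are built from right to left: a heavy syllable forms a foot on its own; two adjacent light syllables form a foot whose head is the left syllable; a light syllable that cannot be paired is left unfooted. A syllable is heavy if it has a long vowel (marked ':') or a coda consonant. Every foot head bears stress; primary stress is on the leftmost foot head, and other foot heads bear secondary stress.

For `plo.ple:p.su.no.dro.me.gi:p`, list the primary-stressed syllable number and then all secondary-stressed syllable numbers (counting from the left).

Weights: 1 plo L, 2 ple:p H, 3 su L, 4 no L, 5 dro L, 6 me L, 7 gi:p H.
Parse right to left (heavy = foot alone; LL = one foot; stranded L unfooted): plo (ˈple:p) (ˈsu.no) (ˈdro.me) (ˈgi:p).
Foot heads: 2, 3, 5, 7.
Primary stress on the leftmost head = syllable 2.
Secondary stress on 3, 5, 7: plo.ˈple:p.ˌsu.no.ˌdro.me.ˌgi:p.

primary 2, secondary 3, 5, 7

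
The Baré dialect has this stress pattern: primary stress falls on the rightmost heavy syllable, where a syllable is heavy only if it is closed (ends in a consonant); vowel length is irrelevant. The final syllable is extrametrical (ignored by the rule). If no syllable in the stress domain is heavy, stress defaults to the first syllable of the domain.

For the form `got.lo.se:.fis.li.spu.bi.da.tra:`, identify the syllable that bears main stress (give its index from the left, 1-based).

The final syllable (9, tra:) is extrametrical; the stress domain is syllables 1–8.
Weights: 1 got H, 2 lo L, 3 se: L, 4 fis H, 5 li L, 6 spu L, 7 bi L, 8 da L.
Heavy syllables in the domain: 1, 4. The rightmost is syllable 4 (fis).
Primary stress: syllable 4 → got.lo.se:.ˈfis.li.spu.bi.da.tra:.

4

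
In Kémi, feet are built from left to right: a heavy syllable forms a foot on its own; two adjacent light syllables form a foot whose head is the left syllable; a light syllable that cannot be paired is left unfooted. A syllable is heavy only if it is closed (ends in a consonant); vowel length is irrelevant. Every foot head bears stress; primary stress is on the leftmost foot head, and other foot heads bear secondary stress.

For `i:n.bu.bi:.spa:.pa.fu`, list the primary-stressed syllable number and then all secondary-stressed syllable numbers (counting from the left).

Weights: 1 i:n H, 2 bu L, 3 bi: L, 4 spa: L, 5 pa L, 6 fu L.
Parse left to right (heavy = foot alone; LL = one foot; stranded L unfooted): (ˈi:n) (ˈbu.bi:) (ˈspa:.pa) fu.
Foot heads: 1, 2, 4.
Primary stress on the leftmost head = syllable 1.
Secondary stress on 2, 4: ˈi:n.ˌbu.bi:.ˌspa:.pa.fu.

primary 1, secondary 2, 4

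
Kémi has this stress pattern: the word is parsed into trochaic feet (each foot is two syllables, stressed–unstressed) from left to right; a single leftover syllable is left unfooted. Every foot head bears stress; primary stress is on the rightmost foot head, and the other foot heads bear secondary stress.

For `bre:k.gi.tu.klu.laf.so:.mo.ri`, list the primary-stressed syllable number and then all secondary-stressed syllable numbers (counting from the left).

primary 7, secondary 1, 3, 5

Parse left to right into trochaic (ˈσσ) feet: (ˈbre:k.gi) (ˈtu.klu) (ˈlaf.so:) (ˈmo.ri).
Foot heads (stressed positions): 1, 3, 5, 7.
End Rule Rightmost: primary stress on the rightmost head = syllable 7.
Secondary stress on 1, 3, 5: ˌbre:k.gi.ˌtu.klu.ˌlaf.so:.ˈmo.ri.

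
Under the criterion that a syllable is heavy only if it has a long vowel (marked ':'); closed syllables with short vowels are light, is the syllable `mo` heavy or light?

`mo`: short vowel, open (no coda). Short vowel → light.

light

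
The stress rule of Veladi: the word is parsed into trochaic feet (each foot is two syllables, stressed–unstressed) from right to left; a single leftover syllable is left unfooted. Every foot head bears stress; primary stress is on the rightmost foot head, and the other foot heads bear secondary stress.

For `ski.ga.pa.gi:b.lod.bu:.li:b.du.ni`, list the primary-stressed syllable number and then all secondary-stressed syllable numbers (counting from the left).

Parse right to left into trochaic (ˈσσ) feet: ski (ˈga.pa) (ˈgi:b.lod) (ˈbu:.li:b) (ˈdu.ni). Syllable 1 is left unfooted.
Foot heads (stressed positions): 2, 4, 6, 8.
End Rule Rightmost: primary stress on the rightmost head = syllable 8.
Secondary stress on 2, 4, 6: ski.ˌga.pa.ˌgi:b.lod.ˌbu:.li:b.ˈdu.ni.

primary 8, secondary 2, 4, 6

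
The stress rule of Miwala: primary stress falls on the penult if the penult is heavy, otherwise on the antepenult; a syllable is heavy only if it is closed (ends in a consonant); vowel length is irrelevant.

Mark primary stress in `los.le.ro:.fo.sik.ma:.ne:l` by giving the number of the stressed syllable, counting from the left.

5

Weights: 5 sik H, 6 ma: L, 7 ne:l H.
The penult (syllable 6, ma:) is light, so stress falls on the antepenult (syllable 5, sik).
Primary stress: syllable 5 → los.le.ro:.fo.ˈsik.ma:.ne:l.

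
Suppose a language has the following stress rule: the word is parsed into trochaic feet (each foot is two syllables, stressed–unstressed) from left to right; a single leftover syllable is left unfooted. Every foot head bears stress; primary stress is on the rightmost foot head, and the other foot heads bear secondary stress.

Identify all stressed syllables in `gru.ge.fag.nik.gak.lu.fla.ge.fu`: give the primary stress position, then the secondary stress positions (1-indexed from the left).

Parse left to right into trochaic (ˈσσ) feet: (ˈgru.ge) (ˈfag.nik) (ˈgak.lu) (ˈfla.ge) fu. Syllable 9 is left unfooted.
Foot heads (stressed positions): 1, 3, 5, 7.
End Rule Rightmost: primary stress on the rightmost head = syllable 7.
Secondary stress on 1, 3, 5: ˌgru.ge.ˌfag.nik.ˌgak.lu.ˈfla.ge.fu.

primary 7, secondary 1, 3, 5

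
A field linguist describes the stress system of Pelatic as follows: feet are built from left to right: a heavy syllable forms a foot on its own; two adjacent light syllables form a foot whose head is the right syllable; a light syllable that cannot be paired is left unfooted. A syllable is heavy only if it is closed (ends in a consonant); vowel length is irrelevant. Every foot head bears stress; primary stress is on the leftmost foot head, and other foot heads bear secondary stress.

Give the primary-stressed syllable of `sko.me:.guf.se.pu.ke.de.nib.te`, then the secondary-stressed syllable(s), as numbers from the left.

Weights: 1 sko L, 2 me: L, 3 guf H, 4 se L, 5 pu L, 6 ke L, 7 de L, 8 nib H, 9 te L.
Parse left to right (heavy = foot alone; LL = one foot; stranded L unfooted): (sko.ˈme:) (ˈguf) (se.ˈpu) (ke.ˈde) (ˈnib) te.
Foot heads: 2, 3, 5, 7, 8.
Primary stress on the leftmost head = syllable 2.
Secondary stress on 3, 5, 7, 8: sko.ˈme:.ˌguf.se.ˌpu.ke.ˌde.ˌnib.te.

primary 2, secondary 3, 5, 7, 8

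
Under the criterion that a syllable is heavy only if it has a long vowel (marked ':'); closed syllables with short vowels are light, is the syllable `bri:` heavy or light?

`bri:`: long vowel, open (no coda). Long vowel → heavy.

heavy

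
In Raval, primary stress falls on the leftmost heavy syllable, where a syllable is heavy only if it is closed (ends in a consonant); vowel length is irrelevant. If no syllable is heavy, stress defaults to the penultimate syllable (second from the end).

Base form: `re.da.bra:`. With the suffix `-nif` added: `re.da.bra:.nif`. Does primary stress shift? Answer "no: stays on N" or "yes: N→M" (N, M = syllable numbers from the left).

yes: 2→4

Base `re.da.bra:` (3 syllables):
  Weights: 1 re L, 2 da L, 3 bra: L.
  No heavy syllable in the domain; default to the penultimate syllable (second from the end) = syllable 2.
  → primary stress on syllable 2.
Suffixed `re.da.bra:.nif` (4 syllables):
  Weights: 1 re L, 2 da L, 3 bra: L, 4 nif H.
  Heavy syllables in the domain: 4. The leftmost is syllable 4 (nif).
  → primary stress on syllable 4.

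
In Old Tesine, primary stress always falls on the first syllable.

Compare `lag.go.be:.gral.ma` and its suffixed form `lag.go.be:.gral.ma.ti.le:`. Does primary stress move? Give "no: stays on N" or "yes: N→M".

no: stays on 1

Base `lag.go.be:.gral.ma` (5 syllables):
  The word has 5 syllables; the first syllable is syllable 1 (lag).
  → primary stress on syllable 1.
Suffixed `lag.go.be:.gral.ma.ti.le:` (7 syllables):
  The word has 7 syllables; the first syllable is syllable 1 (lag).
  → primary stress on syllable 1.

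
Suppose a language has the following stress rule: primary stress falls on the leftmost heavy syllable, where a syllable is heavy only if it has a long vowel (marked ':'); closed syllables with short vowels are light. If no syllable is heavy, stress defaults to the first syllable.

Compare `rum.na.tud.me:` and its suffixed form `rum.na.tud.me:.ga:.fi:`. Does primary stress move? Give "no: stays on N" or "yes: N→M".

no: stays on 4

Base `rum.na.tud.me:` (4 syllables):
  Weights: 1 rum L, 2 na L, 3 tud L, 4 me: H.
  Heavy syllables in the domain: 4. The leftmost is syllable 4 (me:).
  → primary stress on syllable 4.
Suffixed `rum.na.tud.me:.ga:.fi:` (6 syllables):
  Weights: 1 rum L, 2 na L, 3 tud L, 4 me: H, 5 ga: H, 6 fi: H.
  Heavy syllables in the domain: 4, 5, 6. The leftmost is syllable 4 (me:).
  → primary stress on syllable 4.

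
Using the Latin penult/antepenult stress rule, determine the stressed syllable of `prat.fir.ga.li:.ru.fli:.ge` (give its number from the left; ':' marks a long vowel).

6

Classical Latin: stress the penult if heavy (long vowel or closed), else the antepenult.
Weights: 5 ru L, 6 fli: H, 7 ge L.
The penult (syllable 6, fli:) is heavy, so it takes stress.
Stress on syllable 6: prat.fir.ga.li:.ru.ˈfli:.ge.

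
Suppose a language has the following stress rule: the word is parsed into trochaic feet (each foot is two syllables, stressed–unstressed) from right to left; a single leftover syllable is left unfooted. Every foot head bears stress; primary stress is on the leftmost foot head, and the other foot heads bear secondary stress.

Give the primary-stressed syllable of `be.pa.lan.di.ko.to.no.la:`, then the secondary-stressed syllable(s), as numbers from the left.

primary 1, secondary 3, 5, 7

Parse right to left into trochaic (ˈσσ) feet: (ˈbe.pa) (ˈlan.di) (ˈko.to) (ˈno.la:).
Foot heads (stressed positions): 1, 3, 5, 7.
End Rule Leftmost: primary stress on the leftmost head = syllable 1.
Secondary stress on 3, 5, 7: ˈbe.pa.ˌlan.di.ˌko.to.ˌno.la:.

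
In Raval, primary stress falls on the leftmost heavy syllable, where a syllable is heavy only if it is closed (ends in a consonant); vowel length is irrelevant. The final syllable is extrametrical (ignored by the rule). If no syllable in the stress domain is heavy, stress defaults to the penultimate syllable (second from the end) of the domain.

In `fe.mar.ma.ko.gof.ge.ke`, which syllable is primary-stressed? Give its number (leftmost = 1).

2

The final syllable (7, ke) is extrametrical; the stress domain is syllables 1–6.
Weights: 1 fe L, 2 mar H, 3 ma L, 4 ko L, 5 gof H, 6 ge L.
Heavy syllables in the domain: 2, 5. The leftmost is syllable 2 (mar).
Primary stress: syllable 2 → fe.ˈmar.ma.ko.gof.ge.ke.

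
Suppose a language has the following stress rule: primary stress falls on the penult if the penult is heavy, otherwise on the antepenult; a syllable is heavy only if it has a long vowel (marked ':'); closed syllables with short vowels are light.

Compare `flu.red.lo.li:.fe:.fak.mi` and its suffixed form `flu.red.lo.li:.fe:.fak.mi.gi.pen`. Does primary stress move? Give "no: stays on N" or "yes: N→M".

yes: 5→7

Base `flu.red.lo.li:.fe:.fak.mi` (7 syllables):
  Weights: 5 fe: H, 6 fak L, 7 mi L.
  The penult (syllable 6, fak) is light, so stress falls on the antepenult (syllable 5, fe:).
  → primary stress on syllable 5.
Suffixed `flu.red.lo.li:.fe:.fak.mi.gi.pen` (9 syllables):
  Weights: 7 mi L, 8 gi L, 9 pen L.
  The penult (syllable 8, gi) is light, so stress falls on the antepenult (syllable 7, mi).
  → primary stress on syllable 7.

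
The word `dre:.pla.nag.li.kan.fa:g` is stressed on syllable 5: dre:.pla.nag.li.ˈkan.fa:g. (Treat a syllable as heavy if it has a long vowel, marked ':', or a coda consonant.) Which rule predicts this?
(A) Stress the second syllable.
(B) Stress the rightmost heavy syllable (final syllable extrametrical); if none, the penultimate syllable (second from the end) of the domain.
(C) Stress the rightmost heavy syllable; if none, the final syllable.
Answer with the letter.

Rule A → syllable 2 (observed: 5).
Rule B → syllable 5 ✓.
Rule C → syllable 6 (observed: 5).

B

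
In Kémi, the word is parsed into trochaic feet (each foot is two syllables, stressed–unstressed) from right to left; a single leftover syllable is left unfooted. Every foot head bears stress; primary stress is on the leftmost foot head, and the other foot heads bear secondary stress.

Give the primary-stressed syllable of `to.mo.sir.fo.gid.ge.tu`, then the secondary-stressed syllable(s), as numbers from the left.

Parse right to left into trochaic (ˈσσ) feet: to (ˈmo.sir) (ˈfo.gid) (ˈge.tu). Syllable 1 is left unfooted.
Foot heads (stressed positions): 2, 4, 6.
End Rule Leftmost: primary stress on the leftmost head = syllable 2.
Secondary stress on 4, 6: to.ˈmo.sir.ˌfo.gid.ˌge.tu.

primary 2, secondary 4, 6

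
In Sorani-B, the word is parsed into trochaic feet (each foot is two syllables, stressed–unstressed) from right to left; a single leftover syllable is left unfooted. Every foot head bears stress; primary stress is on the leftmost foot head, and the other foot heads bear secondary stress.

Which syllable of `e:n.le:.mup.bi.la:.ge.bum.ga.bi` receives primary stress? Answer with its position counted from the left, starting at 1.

2

Parse right to left into trochaic (ˈσσ) feet: e:n (ˈle:.mup) (ˈbi.la:) (ˈge.bum) (ˈga.bi). Syllable 1 is left unfooted.
Foot heads (stressed positions): 2, 4, 6, 8.
End Rule Leftmost: primary stress on the leftmost head = syllable 2.
Primary stress: syllable 2 → e:n.ˈle:.mup.bi.la:.ge.bum.ga.bi.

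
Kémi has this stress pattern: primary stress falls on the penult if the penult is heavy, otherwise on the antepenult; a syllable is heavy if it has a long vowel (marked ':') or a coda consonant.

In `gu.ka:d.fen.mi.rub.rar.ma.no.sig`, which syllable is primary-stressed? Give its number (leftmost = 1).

7

Weights: 7 ma L, 8 no L, 9 sig H.
The penult (syllable 8, no) is light, so stress falls on the antepenult (syllable 7, ma).
Primary stress: syllable 7 → gu.ka:d.fen.mi.rub.rar.ˈma.no.sig.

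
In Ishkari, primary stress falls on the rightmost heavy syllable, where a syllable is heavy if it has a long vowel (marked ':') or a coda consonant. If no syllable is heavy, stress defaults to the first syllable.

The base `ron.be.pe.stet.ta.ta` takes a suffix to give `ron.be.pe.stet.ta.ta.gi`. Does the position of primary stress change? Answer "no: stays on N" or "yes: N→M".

no: stays on 4

Base `ron.be.pe.stet.ta.ta` (6 syllables):
  Weights: 1 ron H, 2 be L, 3 pe L, 4 stet H, 5 ta L, 6 ta L.
  Heavy syllables in the domain: 1, 4. The rightmost is syllable 4 (stet).
  → primary stress on syllable 4.
Suffixed `ron.be.pe.stet.ta.ta.gi` (7 syllables):
  Weights: 1 ron H, 2 be L, 3 pe L, 4 stet H, 5 ta L, 6 ta L, 7 gi L.
  Heavy syllables in the domain: 1, 4. The rightmost is syllable 4 (stet).
  → primary stress on syllable 4.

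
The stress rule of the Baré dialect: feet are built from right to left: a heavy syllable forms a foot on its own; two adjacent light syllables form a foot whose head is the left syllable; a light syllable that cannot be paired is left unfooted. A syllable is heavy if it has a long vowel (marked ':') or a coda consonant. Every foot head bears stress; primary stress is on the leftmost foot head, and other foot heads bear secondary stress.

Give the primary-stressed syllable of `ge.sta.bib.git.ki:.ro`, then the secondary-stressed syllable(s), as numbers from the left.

primary 1, secondary 3, 4, 5

Weights: 1 ge L, 2 sta L, 3 bib H, 4 git H, 5 ki: H, 6 ro L.
Parse right to left (heavy = foot alone; LL = one foot; stranded L unfooted): (ˈge.sta) (ˈbib) (ˈgit) (ˈki:) ro.
Foot heads: 1, 3, 4, 5.
Primary stress on the leftmost head = syllable 1.
Secondary stress on 3, 4, 5: ˈge.sta.ˌbib.ˌgit.ˌki:.ro.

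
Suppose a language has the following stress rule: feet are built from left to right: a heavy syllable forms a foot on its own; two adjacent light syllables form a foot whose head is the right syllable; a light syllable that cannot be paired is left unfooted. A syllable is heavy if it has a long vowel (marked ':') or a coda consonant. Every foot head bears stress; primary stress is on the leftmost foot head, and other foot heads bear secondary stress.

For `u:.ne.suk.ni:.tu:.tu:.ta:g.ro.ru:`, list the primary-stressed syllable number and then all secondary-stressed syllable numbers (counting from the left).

primary 1, secondary 3, 4, 5, 6, 7, 9

Weights: 1 u: H, 2 ne L, 3 suk H, 4 ni: H, 5 tu: H, 6 tu: H, 7 ta:g H, 8 ro L, 9 ru: H.
Parse left to right (heavy = foot alone; LL = one foot; stranded L unfooted): (ˈu:) ne (ˈsuk) (ˈni:) (ˈtu:) (ˈtu:) (ˈta:g) ro (ˈru:).
Foot heads: 1, 3, 4, 5, 6, 7, 9.
Primary stress on the leftmost head = syllable 1.
Secondary stress on 3, 4, 5, 6, 7, 9: ˈu:.ne.ˌsuk.ˌni:.ˌtu:.ˌtu:.ˌta:g.ro.ˌru:.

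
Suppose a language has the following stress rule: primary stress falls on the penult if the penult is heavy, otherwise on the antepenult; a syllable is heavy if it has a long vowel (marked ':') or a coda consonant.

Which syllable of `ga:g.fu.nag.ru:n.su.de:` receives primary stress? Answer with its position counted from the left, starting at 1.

Weights: 4 ru:n H, 5 su L, 6 de: H.
The penult (syllable 5, su) is light, so stress falls on the antepenult (syllable 4, ru:n).
Primary stress: syllable 4 → ga:g.fu.nag.ˈru:n.su.de:.

4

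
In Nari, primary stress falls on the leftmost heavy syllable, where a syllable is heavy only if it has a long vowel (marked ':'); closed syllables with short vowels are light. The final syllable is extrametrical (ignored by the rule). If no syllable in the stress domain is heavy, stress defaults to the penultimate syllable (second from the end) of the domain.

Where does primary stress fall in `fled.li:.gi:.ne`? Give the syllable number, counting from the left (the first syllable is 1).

The final syllable (4, ne) is extrametrical; the stress domain is syllables 1–3.
Weights: 1 fled L, 2 li: H, 3 gi: H.
Heavy syllables in the domain: 2, 3. The leftmost is syllable 2 (li:).
Primary stress: syllable 2 → fled.ˈli:.gi:.ne.

2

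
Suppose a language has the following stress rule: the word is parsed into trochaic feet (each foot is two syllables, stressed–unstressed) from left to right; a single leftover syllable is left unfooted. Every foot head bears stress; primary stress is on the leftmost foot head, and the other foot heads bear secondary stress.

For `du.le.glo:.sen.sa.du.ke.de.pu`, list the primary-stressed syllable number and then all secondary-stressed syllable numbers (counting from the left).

Parse left to right into trochaic (ˈσσ) feet: (ˈdu.le) (ˈglo:.sen) (ˈsa.du) (ˈke.de) pu. Syllable 9 is left unfooted.
Foot heads (stressed positions): 1, 3, 5, 7.
End Rule Leftmost: primary stress on the leftmost head = syllable 1.
Secondary stress on 3, 5, 7: ˈdu.le.ˌglo:.sen.ˌsa.du.ˌke.de.pu.

primary 1, secondary 3, 5, 7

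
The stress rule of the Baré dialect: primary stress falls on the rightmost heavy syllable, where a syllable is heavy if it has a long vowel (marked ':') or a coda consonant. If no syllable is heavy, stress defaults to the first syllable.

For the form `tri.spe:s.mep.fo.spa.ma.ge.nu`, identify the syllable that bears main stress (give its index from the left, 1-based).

3

Weights: 1 tri L, 2 spe:s H, 3 mep H, 4 fo L, 5 spa L, 6 ma L, 7 ge L, 8 nu L.
Heavy syllables in the domain: 2, 3. The rightmost is syllable 3 (mep).
Primary stress: syllable 3 → tri.spe:s.ˈmep.fo.spa.ma.ge.nu.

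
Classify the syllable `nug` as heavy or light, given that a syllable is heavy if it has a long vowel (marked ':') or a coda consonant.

heavy

`nug`: short vowel, closed (coda /g/). Closed → heavy.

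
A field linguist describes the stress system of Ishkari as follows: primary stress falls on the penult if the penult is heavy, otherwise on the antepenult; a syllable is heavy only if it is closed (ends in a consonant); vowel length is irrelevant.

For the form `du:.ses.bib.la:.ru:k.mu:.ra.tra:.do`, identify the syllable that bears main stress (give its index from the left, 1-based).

Weights: 7 ra L, 8 tra: L, 9 do L.
The penult (syllable 8, tra:) is light, so stress falls on the antepenult (syllable 7, ra).
Primary stress: syllable 7 → du:.ses.bib.la:.ru:k.mu:.ˈra.tra:.do.

7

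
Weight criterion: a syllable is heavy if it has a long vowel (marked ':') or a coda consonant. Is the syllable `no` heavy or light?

`no`: short vowel, open (no coda). Short vowel, open → light.

light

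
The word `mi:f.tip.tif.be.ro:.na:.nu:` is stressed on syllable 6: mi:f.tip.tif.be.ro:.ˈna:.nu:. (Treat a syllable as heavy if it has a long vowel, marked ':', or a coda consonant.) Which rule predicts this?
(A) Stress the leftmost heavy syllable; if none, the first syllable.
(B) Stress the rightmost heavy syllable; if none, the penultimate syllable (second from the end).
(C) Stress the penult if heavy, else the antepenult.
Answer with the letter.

C

Rule A → syllable 1 (observed: 6).
Rule B → syllable 7 (observed: 6).
Rule C → syllable 6 ✓.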